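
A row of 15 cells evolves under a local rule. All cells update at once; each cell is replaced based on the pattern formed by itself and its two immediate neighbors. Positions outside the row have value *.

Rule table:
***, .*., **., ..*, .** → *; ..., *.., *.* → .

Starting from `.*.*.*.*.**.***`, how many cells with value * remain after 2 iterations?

9

iteration 1: .*.*.*.*.**.***  (fixed point — unchanged through iteration 2)
count of *: 9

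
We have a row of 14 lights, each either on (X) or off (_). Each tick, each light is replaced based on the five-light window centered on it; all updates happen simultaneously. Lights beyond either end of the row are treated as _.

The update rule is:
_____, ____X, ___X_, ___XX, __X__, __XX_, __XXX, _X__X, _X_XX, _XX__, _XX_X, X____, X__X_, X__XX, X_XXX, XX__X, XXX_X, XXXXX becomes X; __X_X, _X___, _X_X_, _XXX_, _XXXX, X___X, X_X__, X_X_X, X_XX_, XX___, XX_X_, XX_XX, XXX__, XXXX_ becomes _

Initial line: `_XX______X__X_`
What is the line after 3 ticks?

_____XX_X___XX

XXX_XXXXXXXXX_
X_X_X_XXXXX___
_____XX_X___XX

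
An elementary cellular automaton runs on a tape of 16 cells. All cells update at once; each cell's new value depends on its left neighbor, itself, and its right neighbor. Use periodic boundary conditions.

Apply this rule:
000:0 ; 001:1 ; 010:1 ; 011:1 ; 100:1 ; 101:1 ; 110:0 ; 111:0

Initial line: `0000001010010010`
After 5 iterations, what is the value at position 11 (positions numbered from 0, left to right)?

0

iteration 1: 0000011111111111
iteration 2: 1000110000000000
iteration 3: 1101101000000001
iteration 4: 0011011100000011
iteration 5: 1110110010000110
position 11 holds 0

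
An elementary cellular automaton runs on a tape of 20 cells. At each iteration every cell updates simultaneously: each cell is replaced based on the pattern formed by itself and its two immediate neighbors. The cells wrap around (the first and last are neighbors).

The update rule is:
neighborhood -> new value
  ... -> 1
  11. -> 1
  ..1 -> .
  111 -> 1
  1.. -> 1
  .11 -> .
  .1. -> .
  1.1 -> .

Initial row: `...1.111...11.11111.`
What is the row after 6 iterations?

111111111..1111..1..

iteration 1: 11....1111..1..11111
iteration 2: 11111..1111..1..1111
iteration 3: 111111..1111..1..111
iteration 4: 1111111..1111..1..11
iteration 5: 11111111..1111..1..1
iteration 6: 111111111..1111..1..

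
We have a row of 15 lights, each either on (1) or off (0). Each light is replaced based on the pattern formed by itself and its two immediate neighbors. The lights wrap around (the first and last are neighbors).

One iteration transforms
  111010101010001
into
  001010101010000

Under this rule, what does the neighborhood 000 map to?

At position 12 the neighborhood is 000; the next row has 0 there.

0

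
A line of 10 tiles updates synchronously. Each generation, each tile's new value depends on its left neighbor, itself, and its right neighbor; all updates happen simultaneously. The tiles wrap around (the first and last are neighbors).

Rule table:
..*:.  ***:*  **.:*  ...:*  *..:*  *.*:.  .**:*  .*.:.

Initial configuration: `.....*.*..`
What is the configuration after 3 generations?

****....**
*******.**
*******.**

*******.**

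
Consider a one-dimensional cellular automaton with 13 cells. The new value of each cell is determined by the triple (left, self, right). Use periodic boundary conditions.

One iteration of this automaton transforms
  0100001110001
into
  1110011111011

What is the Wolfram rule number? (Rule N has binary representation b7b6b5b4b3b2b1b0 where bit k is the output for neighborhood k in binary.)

position 7: 111 → 1  (bit 7 = 1)
position 8: 110 → 1  (bit 6 = 1)
position 0: 101 → 1  (bit 5 = 1)
position 2: 100 → 1  (bit 4 = 1)
position 6: 011 → 1  (bit 3 = 1)
position 1: 010 → 1  (bit 2 = 1)
position 5: 001 → 1  (bit 1 = 1)
position 3: 000 → 0  (bit 0 = 0)
bits b7..b0 = 11111110 = 254

254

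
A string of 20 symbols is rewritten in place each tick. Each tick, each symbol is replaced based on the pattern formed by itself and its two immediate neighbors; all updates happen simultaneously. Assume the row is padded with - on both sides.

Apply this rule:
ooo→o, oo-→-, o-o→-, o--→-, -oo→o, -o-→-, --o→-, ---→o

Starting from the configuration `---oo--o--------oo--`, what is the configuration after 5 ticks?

-------o-oo--o-ooo--

oo-o-----oooooo-o--o
o----ooo-ooooo------
--oo-oo--oooo--ooooo
o-o--o---ooo---oooo-
-------o-oo--o-ooo--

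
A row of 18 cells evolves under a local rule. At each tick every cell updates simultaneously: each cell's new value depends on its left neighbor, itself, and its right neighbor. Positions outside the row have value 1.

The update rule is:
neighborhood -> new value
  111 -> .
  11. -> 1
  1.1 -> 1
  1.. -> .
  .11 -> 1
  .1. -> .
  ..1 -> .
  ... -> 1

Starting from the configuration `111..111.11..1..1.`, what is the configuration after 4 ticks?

..1..1.1111......1
......11..1.1111.1
.1111.11...11..111
11..1111.1.11..1..

11..1111.1.11..1..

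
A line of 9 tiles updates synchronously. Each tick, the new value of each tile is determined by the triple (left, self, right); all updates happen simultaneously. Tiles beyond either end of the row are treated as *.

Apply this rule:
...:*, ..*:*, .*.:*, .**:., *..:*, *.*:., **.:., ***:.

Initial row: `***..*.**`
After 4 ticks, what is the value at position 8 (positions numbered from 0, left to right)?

...***...
***...***
...***...  (repeats tick 1; period 2)
tick 4: ***...***
position 8 holds *

*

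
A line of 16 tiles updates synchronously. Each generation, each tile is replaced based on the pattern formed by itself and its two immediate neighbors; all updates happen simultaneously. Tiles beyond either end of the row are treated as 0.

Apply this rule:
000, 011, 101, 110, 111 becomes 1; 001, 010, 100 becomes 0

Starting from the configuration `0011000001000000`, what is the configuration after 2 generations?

1011011100011111
0111111101011111

0111111101011111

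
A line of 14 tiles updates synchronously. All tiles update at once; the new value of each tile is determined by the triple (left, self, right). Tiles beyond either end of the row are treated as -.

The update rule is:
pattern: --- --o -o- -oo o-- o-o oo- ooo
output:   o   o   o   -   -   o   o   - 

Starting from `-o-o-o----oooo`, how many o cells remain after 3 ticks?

10

oooooo-ooo---o
-----oo--o-ooo
ooooo-o-ooo--o
count of o: 10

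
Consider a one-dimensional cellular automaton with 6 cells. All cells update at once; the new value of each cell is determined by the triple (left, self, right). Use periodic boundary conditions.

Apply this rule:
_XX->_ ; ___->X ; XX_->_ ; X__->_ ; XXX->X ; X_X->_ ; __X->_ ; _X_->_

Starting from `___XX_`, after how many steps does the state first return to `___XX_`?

2

XX____
___XX_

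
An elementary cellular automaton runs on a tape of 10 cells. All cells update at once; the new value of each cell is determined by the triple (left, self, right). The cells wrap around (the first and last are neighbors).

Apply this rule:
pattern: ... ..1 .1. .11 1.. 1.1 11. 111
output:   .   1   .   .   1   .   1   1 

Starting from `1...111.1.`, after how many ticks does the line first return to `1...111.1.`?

.1.1.11...
1.....11..
.1...1.111
..1.1...11
11...1.1.1
111.1.....
.11..1...1
..111.1.1.
.1.11....1
....11..1.
...1.111.1
1.1...11..
...1.1.111
1.1.....11
1..1...1.1
111.1.1...
.11....1.1
..11..1...
.1.111.1..
1...11..1.
.1.1.111..
1.....111.
.1...1.11.
1.1.1...11
1....1.1.1
11..1.....
.111.1...1
..11..1.1.
.1.111...1
....111.1.
...1.11..1
1.1...111.
...1.1.11.
..1.....11
11.1...1.1
11..1.1...
.111...1.1
..111.1...
.1.11..1..
1...111.1.

40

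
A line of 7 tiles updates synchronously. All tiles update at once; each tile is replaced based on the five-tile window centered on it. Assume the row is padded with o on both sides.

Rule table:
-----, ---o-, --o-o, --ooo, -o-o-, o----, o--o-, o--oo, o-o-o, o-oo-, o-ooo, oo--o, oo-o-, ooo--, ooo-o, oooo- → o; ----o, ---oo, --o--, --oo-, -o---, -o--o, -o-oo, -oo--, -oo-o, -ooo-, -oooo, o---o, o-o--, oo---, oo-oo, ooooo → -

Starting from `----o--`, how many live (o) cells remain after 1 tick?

3

tick 1: -o-o--o
count of o: 3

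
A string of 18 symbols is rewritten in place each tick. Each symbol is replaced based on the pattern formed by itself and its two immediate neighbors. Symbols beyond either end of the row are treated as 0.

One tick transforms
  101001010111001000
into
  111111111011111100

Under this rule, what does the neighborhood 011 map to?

At position 9 the neighborhood is 011; the next row has 0 there.

0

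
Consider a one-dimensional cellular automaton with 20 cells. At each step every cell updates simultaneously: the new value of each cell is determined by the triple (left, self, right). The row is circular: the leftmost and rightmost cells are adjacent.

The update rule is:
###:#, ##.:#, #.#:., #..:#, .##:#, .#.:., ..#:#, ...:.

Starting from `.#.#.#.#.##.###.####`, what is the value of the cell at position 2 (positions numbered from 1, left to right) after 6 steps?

#

.........##.###.####
#.......###.###.####
##.....####.###.####
###...#####.###.####
####.######.###.####
####.######.###.####
position 2 holds #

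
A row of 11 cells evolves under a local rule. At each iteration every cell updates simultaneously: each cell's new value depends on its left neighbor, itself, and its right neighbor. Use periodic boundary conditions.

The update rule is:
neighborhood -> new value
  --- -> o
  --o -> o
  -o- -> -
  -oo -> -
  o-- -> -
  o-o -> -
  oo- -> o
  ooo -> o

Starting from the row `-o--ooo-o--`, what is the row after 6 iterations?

--oo-ooo---

o--o-oo---o
o-o---o-oo-
----oo---o-
oooo-o-oo--
-ooo----o-o
--oo-ooo---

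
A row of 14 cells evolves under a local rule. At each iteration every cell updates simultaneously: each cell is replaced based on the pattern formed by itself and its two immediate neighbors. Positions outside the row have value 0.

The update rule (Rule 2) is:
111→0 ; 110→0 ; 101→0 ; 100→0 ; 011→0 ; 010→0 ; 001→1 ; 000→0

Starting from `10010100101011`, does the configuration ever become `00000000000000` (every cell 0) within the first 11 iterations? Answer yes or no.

iteration 1: 00100001000000
iteration 2: 01000010000000
iteration 3: 10000100000000
iteration 4: 00001000000000
iteration 5: 00010000000000
iteration 6: 00100000000000
iteration 7: 01000000000000
iteration 8: 10000000000000
iteration 9: 00000000000000
all cells are 0 at iteration 9

yes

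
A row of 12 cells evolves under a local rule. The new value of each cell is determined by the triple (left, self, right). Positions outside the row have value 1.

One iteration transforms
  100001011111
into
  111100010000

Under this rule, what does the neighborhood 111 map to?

0

At position 8 the neighborhood is 111; the next row has 0 there.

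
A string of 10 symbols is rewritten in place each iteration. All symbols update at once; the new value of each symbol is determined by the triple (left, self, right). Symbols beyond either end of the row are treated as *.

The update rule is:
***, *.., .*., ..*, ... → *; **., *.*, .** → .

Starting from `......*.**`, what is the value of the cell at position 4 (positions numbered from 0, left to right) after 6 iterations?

*******..*
******.**.
*****.....
****.*****
***...****
**.***.***
position 4 holds *

*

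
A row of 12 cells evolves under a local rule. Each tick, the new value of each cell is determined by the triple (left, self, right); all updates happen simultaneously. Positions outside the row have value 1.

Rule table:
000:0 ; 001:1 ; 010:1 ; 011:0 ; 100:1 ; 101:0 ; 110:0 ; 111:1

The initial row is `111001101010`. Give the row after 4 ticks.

011100100110

tick 1: 110110001010
tick 2: 100001011010
tick 3: 010011000010
tick 4: 011100100110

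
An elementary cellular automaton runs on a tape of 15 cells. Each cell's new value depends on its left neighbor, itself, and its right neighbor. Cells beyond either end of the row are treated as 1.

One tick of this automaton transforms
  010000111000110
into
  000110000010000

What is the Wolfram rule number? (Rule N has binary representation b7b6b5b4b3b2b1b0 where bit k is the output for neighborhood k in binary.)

position 7: 111 → 0  (bit 7 = 0)
position 8: 110 → 0  (bit 6 = 0)
position 0: 101 → 0  (bit 5 = 0)
position 2: 100 → 0  (bit 4 = 0)
position 6: 011 → 0  (bit 3 = 0)
position 1: 010 → 0  (bit 2 = 0)
position 5: 001 → 0  (bit 1 = 0)
position 3: 000 → 1  (bit 0 = 1)
bits b7..b0 = 00000001 = 1

1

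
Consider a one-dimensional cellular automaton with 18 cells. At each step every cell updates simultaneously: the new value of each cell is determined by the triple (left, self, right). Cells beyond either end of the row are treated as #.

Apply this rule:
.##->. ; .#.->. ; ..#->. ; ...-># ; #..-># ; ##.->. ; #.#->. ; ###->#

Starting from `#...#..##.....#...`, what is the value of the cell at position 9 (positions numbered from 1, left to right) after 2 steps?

.##..#...####..##.
...#..##..##.#....
position 9 holds .

.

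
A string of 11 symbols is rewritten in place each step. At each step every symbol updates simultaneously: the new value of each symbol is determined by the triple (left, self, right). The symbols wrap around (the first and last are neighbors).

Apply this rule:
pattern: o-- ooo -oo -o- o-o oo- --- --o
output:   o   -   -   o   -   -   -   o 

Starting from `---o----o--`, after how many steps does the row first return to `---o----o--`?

step 1: --ooo--ooo-
step 2: -o---oo---o
step 3: -oo-o--o-oo
step 4: ----oooo---
step 5: ---o----o--

5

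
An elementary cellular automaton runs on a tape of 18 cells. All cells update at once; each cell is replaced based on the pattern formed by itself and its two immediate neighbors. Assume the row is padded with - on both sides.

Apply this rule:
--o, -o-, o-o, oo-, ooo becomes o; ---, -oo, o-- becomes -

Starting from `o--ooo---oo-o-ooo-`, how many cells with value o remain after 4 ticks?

o-o-oo--o-oooo-oo-
oooo-o-ooo-oooo-o-
-oooooo-ooo-ooooo-
o-oooooo-ooo-oooo-
count of o: 14

14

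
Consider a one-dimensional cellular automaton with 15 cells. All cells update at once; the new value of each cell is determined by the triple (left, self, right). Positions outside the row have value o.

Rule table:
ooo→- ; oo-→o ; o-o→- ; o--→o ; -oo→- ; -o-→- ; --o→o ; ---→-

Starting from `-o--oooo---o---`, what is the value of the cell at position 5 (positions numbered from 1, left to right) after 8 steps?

--oo---oo-o-o-o
oo-oo-o-o------
-o--o----o----o
--oo-o--o-o--o-
oo-o--oo---oo--
-o--oo-oo-o-ooo
--oo-o--o------
oo-o--oo-o----o
position 5 holds -

-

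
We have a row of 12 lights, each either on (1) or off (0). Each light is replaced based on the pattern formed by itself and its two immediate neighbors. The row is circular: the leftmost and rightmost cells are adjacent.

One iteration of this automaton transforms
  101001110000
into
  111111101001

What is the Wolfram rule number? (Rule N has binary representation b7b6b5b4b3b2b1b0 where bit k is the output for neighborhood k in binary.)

190

position 6: 111 → 1  (bit 7 = 1)
position 7: 110 → 0  (bit 6 = 0)
position 1: 101 → 1  (bit 5 = 1)
position 3: 100 → 1  (bit 4 = 1)
position 5: 011 → 1  (bit 3 = 1)
position 0: 010 → 1  (bit 2 = 1)
position 4: 001 → 1  (bit 1 = 1)
position 9: 000 → 0  (bit 0 = 0)
bits b7..b0 = 10111110 = 190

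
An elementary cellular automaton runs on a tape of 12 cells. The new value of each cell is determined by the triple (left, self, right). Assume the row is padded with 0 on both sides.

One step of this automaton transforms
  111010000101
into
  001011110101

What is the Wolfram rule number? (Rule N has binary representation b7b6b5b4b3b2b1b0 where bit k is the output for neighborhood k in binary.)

position 1: 111 → 0  (bit 7 = 0)
position 2: 110 → 1  (bit 6 = 1)
position 3: 101 → 0  (bit 5 = 0)
position 5: 100 → 1  (bit 4 = 1)
position 0: 011 → 0  (bit 3 = 0)
position 4: 010 → 1  (bit 2 = 1)
position 8: 001 → 0  (bit 1 = 0)
position 6: 000 → 1  (bit 0 = 1)
bits b7..b0 = 01010101 = 85

85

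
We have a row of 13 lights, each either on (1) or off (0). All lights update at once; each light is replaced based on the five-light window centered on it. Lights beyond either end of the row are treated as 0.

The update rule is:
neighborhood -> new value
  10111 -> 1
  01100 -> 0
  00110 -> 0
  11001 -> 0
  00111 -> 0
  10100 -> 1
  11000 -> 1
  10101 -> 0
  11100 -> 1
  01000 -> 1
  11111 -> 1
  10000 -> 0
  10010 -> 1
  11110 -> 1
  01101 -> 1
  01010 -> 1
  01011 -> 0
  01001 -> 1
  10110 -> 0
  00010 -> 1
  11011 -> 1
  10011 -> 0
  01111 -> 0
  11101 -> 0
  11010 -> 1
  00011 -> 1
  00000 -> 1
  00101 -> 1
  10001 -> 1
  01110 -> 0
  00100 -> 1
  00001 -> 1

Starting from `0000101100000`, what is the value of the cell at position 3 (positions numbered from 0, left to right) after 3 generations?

0

1111100010111
0011111110101
1100111101011
position 3 holds 0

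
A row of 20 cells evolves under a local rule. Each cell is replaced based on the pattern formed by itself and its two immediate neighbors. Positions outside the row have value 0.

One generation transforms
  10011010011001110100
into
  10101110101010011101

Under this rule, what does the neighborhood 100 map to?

0

At position 1 the neighborhood is 100; the next row has 0 there.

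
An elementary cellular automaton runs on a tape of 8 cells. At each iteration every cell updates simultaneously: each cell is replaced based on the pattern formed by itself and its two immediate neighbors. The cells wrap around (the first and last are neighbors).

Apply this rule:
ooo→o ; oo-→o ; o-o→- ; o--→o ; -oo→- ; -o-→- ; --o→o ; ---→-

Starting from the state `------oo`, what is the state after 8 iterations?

------oo

o----o-o
oo--o---
-ooo-o-o
--oo----
-o-oo---
o---oo--
-o-o-ooo
------oo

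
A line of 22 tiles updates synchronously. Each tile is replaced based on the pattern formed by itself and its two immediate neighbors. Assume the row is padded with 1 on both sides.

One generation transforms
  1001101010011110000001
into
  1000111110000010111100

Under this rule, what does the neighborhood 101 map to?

At position 5 the neighborhood is 101; the next row has 1 there.

1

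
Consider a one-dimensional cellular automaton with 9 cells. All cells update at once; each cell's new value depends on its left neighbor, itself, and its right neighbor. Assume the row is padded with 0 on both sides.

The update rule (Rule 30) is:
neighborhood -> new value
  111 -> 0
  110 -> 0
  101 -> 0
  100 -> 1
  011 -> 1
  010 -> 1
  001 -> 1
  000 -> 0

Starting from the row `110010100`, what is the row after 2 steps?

101110110
101000101

101000101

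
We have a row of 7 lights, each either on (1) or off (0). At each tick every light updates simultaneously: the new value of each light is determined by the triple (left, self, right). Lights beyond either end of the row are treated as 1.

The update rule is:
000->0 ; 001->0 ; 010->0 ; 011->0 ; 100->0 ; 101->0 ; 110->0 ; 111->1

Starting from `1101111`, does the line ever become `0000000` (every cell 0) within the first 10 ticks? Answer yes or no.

yes

1000111
0000011
0000001
0000000
all cells are 0 at tick 4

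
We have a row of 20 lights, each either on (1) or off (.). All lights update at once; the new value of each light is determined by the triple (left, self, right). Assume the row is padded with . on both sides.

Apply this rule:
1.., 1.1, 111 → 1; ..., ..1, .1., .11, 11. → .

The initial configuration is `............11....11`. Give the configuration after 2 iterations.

iteration 1: ..............1.....
iteration 2: ...............1....

...............1....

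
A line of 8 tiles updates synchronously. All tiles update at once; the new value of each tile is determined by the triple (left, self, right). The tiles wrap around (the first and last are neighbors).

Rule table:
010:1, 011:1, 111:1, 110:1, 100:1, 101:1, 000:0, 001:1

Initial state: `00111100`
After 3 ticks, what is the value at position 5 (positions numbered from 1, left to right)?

tick 1: 01111110
tick 2: 11111111
tick 3: 11111111
position 5 holds 1

1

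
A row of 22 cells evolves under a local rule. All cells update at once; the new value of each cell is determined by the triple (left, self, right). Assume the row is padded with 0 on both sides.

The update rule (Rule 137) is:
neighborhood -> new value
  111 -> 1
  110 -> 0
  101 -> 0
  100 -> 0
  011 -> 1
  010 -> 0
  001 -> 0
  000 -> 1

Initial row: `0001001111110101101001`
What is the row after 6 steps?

step 1: 1100001111100001000000
step 2: 1001101111001100011111
step 3: 0001001110001001011110
step 4: 1100001100100000011100
step 5: 1001101000001111011001
step 6: 0001000011101110010000

0001000011101110010000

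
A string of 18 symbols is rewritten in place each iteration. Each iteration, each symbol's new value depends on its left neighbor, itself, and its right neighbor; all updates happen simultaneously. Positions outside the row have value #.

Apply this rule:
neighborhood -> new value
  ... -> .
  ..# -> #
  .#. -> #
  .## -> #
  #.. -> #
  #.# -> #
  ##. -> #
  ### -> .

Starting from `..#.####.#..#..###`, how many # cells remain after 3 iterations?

#####..#########..
....####.......###
#..##..##.....##..
count of #: 7

7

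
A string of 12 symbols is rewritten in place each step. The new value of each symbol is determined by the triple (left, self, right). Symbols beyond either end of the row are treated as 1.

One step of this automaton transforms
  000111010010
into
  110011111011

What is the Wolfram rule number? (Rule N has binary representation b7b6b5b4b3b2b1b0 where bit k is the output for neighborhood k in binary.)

position 4: 111 → 1  (bit 7 = 1)
position 5: 110 → 1  (bit 6 = 1)
position 6: 101 → 1  (bit 5 = 1)
position 0: 100 → 1  (bit 4 = 1)
position 3: 011 → 0  (bit 3 = 0)
position 7: 010 → 1  (bit 2 = 1)
position 2: 001 → 0  (bit 1 = 0)
position 1: 000 → 1  (bit 0 = 1)
bits b7..b0 = 11110101 = 245

245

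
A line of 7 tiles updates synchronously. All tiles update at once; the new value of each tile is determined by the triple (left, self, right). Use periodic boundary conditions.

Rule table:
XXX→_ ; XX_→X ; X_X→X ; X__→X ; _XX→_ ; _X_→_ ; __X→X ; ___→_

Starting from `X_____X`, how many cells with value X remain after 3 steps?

step 1: XX___X_
step 2: _XX_X_X
step 3: X_XX_X_
count of X: 4

4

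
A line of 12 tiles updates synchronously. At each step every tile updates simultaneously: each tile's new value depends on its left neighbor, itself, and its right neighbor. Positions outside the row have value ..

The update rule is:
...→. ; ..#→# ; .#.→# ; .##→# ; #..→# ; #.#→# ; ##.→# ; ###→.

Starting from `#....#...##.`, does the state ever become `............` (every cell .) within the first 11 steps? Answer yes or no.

no

##..###.####
#####.###..#
#...###.####
##.##.###..#
#######.####
#.....###..#
##...##.####
###.#####..#
#.###...####
###.##.##..#
#.##########
step 11 is #.##########, still not uniform .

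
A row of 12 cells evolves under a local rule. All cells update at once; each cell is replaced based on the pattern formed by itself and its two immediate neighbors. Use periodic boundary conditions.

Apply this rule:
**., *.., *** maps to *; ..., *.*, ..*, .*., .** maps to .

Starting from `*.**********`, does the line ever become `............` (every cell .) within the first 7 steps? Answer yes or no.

no

*..*********
**..********
***..*******
****..******
*****..*****
******..****
*******..***
step 7 is *******..***, still not uniform .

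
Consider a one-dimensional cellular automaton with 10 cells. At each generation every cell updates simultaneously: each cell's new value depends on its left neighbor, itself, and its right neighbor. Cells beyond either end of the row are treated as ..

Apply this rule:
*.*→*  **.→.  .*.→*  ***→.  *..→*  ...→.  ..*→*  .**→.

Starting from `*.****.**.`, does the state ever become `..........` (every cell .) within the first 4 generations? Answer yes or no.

generation 1: **....*..*
generation 2: ..*..*****
generation 3: .****.....
generation 4: *....*....
generation 4 is *....*...., still not uniform .

no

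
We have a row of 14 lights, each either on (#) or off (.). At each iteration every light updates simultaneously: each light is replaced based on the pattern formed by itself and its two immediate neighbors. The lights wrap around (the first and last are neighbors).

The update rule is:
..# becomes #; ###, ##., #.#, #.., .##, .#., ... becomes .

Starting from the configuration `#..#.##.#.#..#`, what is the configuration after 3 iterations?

#.........#...

..#.........#.
.#.........#..
#.........#...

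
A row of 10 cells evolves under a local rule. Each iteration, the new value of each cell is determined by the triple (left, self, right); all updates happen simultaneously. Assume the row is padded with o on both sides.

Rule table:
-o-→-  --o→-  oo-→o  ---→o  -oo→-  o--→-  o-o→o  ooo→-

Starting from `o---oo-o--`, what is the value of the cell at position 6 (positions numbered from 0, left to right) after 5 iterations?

iteration 1: o-o--oo---
iteration 2: oo----o-o-
iteration 3: -o-oo--o-o
iteration 4: o-o-o---o-
iteration 5: oo-o--o--o
position 6 holds o

o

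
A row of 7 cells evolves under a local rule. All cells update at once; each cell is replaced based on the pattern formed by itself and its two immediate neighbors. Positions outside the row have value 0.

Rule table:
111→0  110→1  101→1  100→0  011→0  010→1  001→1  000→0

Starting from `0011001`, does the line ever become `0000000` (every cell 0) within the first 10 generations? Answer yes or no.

0101011
1111101
0000111
0001001
0011011
0101101
1110111
0011001  (repeats generation 0; period 8)
generation 10: 1111101
generation 10 is 1111101, still not uniform 0

no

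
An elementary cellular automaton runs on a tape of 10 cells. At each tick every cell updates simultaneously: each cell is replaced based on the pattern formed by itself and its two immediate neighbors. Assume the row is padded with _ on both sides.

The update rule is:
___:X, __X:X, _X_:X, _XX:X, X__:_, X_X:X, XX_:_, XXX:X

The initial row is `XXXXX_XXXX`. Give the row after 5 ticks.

XXXX_XXXX_
XXX_XXXX__
XX_XXXX__X
X_XXXX__XX
XXXXX__XX_

XXXXX__XX_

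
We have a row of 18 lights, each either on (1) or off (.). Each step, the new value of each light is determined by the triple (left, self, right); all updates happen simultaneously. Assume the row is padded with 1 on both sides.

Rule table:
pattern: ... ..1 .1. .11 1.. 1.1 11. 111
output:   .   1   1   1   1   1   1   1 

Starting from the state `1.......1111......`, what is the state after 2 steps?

11.....111111....1
111...11111111..11

111...11111111..11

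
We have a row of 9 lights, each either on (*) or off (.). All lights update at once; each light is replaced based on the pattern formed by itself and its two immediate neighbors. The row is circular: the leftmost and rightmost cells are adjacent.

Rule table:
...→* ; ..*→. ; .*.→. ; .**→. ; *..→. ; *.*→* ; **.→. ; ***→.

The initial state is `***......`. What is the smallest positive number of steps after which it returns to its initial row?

2

....****.
***......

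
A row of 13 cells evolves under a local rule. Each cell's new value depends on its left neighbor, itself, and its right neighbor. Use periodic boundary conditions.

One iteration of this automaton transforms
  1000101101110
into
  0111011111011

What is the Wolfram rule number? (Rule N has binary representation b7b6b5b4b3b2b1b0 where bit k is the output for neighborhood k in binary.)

position 10: 111 → 0  (bit 7 = 0)
position 7: 110 → 1  (bit 6 = 1)
position 5: 101 → 1  (bit 5 = 1)
position 1: 100 → 1  (bit 4 = 1)
position 6: 011 → 1  (bit 3 = 1)
position 0: 010 → 0  (bit 2 = 0)
position 3: 001 → 1  (bit 1 = 1)
position 2: 000 → 1  (bit 0 = 1)
bits b7..b0 = 01111011 = 123

123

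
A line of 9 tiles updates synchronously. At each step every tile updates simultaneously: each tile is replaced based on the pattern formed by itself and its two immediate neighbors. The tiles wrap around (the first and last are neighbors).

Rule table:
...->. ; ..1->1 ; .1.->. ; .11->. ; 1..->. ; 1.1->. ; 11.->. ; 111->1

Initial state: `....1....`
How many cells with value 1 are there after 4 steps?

step 1: ...1.....
step 2: ..1......
step 3: .1.......
step 4: 1........
count of 1: 1

1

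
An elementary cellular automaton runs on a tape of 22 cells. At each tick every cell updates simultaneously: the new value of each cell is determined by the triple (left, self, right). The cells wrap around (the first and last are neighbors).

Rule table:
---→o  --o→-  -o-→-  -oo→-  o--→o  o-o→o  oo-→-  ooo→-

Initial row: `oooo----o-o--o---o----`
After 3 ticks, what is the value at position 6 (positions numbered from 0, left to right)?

-

tick 1: ----ooo--o-o--oo--ooo-
tick 2: ooo----o--o-o---o----o
tick 3: ---ooo--o--o-oo--ooo--
position 6 holds -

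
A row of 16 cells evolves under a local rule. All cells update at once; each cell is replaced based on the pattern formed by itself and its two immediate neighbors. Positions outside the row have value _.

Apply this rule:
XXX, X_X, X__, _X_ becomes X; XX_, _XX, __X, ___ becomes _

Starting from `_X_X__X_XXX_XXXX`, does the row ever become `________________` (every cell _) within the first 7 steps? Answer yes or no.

_XXXX_XX_X_X_XX_
__XX_X__XXXXX__X
____XXX__XXX_X_X
_____X_X__X_XXXX
_____XXXX_XX_XX_
______XX_X__X__X
________XXX_XX_X
step 7 is ________XXX_XX_X, still not uniform _

no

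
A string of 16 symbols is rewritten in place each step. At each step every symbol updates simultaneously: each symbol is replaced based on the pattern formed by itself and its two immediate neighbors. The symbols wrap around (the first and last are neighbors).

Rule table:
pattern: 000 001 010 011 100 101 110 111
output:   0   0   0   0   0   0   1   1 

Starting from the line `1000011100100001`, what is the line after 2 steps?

1000001100000000
0000000100000000

0000000100000000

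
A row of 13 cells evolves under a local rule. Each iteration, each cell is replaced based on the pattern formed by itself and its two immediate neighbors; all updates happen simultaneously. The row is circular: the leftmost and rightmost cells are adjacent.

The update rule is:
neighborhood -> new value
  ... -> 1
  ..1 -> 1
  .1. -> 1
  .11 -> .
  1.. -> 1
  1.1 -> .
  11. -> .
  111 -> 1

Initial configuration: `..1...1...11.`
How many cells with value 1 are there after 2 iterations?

11

1111111111..1
111111111.11.
count of 1: 11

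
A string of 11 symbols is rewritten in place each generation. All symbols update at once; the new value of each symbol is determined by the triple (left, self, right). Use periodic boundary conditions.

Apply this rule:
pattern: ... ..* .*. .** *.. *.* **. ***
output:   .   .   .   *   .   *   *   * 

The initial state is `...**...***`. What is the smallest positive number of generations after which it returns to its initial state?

1

...**...***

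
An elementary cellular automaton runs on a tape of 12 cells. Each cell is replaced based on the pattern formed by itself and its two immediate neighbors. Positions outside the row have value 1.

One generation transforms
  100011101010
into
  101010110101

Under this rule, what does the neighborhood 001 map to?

At position 3 the neighborhood is 001; the next row has 0 there.

0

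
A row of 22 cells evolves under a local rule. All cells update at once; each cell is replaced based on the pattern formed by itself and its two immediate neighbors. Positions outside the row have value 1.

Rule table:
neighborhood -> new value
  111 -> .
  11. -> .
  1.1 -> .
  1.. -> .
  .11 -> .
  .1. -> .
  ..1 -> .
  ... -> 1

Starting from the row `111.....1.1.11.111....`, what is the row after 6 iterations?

....111............11.
.11.....1111111111....
....111............11.  (repeats iteration 1; period 2)
iteration 6: .11.....1111111111....

.11.....1111111111....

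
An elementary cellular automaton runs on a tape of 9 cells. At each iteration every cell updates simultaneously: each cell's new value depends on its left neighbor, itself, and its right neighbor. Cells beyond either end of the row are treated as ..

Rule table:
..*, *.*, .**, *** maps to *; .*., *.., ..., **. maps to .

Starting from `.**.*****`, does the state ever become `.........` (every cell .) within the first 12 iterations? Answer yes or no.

yes

**.*****.
*.*****..
.*****...
*****....
****.....
***......
**.......
*........
.........
all cells are . at iteration 9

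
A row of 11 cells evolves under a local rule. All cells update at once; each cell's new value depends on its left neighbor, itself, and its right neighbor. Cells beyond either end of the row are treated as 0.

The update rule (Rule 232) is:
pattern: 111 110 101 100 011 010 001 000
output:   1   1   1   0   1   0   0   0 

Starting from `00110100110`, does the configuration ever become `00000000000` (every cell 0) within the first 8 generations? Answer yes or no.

00111000110
00111000110  (fixed point — unchanged through generation 8)
generation 8 is 00111000110, still not uniform 0

no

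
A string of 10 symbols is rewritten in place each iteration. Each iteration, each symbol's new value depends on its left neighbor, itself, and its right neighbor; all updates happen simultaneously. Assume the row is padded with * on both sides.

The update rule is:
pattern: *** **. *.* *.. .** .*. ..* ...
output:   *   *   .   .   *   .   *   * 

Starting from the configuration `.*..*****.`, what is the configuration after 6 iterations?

iteration 1: ...******.
iteration 2: .********.
iteration 3: .********.  (fixed point — unchanged through iteration 6)

.********.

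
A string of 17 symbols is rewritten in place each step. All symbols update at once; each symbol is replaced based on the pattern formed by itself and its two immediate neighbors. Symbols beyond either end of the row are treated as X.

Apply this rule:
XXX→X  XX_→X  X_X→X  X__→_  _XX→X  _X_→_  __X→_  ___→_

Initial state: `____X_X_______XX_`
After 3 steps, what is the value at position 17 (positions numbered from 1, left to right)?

_____X________XXX
______________XXX
______________XXX
position 17 holds X

X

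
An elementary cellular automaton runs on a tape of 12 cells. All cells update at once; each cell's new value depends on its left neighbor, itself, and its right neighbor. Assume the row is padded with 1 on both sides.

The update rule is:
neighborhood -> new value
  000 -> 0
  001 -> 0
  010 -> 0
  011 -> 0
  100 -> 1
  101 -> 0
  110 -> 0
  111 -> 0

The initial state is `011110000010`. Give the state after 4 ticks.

001000001000

000001000000
100000100000
010000010000
001000001000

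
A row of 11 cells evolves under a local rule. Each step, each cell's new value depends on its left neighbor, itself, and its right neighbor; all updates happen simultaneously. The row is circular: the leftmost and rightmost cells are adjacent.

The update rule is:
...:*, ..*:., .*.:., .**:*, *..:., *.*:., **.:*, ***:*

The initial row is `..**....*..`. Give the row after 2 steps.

*.**.**...*
*.**.**.*.*

*.**.**.*.*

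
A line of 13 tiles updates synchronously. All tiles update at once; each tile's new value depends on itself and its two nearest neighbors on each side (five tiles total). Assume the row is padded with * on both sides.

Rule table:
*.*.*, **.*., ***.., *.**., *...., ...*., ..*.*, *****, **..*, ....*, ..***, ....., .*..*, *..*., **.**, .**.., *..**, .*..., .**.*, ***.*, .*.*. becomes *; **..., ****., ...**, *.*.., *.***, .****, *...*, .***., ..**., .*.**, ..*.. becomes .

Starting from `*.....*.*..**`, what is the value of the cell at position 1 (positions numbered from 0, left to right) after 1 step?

.

step 1: *.******.***.
position 1 holds .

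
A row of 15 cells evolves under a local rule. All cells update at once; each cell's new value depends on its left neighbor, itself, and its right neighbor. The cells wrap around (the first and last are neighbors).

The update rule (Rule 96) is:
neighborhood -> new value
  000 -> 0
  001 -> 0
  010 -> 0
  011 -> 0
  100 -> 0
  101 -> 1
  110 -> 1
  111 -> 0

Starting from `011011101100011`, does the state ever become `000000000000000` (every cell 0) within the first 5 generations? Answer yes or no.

yes

generation 1: 101100110100001
generation 2: 110100011000000
generation 3: 011000001000000
generation 4: 001000000000000
generation 5: 000000000000000
all cells are 0 at generation 5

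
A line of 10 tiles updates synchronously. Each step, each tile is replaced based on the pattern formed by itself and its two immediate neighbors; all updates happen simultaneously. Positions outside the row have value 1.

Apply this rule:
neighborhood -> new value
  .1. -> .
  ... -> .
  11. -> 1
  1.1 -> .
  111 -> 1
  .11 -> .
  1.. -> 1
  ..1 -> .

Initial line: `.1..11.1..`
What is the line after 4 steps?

step 1: ..1..1..1.
step 2: 1..1..1...
step 3: 11..1..1..
step 4: 111..1..1.

111..1..1.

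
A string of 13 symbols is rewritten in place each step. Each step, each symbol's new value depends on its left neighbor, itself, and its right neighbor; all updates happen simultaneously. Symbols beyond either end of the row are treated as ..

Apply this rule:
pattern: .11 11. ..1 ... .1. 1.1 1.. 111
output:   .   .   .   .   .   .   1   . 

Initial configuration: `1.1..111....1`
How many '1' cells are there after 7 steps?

1

...1....1....
....1....1...
.....1....1..
......1....1.
.......1....1
........1....
.........1...
count of 1: 1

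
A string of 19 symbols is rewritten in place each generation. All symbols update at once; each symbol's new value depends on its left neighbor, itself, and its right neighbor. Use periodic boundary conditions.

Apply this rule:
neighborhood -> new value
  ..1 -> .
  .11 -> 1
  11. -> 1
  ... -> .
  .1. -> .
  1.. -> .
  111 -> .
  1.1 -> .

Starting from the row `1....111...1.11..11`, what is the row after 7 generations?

1....1.1.....11..1.
.............11....
.............11....  (fixed point — unchanged through generation 7)

.............11....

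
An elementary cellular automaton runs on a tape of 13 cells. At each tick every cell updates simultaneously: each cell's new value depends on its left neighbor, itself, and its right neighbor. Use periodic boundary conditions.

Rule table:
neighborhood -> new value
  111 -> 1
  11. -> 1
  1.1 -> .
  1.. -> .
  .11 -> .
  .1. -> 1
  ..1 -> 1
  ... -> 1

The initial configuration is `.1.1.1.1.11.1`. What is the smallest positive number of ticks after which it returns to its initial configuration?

2

.1.1.1.1..1.1
.1.1.1.1.11.1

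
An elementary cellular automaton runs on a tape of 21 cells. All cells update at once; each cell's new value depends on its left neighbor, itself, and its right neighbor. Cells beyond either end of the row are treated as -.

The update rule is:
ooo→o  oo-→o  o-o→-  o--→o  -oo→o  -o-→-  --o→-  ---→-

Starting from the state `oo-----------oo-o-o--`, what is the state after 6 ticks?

ooo----------oo----o-
oooo---------ooo----o
ooooo--------oooo----
oooooo-------ooooo---
ooooooo------oooooo--
oooooooo-----ooooooo-

oooooooo-----ooooooo-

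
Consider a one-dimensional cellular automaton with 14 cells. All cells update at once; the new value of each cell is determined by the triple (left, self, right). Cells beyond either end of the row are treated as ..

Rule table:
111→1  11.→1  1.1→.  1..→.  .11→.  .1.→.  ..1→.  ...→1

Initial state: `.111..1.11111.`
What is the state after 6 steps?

..11.....1111.
1..1.111..111.
......11...11.
11111..1.1..1.
.1111.........
..111.11111111

..111.11111111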